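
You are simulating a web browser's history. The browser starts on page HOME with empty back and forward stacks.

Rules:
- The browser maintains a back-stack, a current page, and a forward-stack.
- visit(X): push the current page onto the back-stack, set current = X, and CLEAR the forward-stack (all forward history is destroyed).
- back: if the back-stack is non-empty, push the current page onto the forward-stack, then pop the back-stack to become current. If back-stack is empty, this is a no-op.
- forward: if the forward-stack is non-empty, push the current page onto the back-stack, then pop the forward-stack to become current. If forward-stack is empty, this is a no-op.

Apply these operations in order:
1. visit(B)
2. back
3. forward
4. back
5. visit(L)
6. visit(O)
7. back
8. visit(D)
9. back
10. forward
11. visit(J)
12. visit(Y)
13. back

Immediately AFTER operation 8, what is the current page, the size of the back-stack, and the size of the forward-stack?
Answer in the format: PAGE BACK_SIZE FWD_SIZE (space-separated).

After 1 (visit(B)): cur=B back=1 fwd=0
After 2 (back): cur=HOME back=0 fwd=1
After 3 (forward): cur=B back=1 fwd=0
After 4 (back): cur=HOME back=0 fwd=1
After 5 (visit(L)): cur=L back=1 fwd=0
After 6 (visit(O)): cur=O back=2 fwd=0
After 7 (back): cur=L back=1 fwd=1
After 8 (visit(D)): cur=D back=2 fwd=0

D 2 0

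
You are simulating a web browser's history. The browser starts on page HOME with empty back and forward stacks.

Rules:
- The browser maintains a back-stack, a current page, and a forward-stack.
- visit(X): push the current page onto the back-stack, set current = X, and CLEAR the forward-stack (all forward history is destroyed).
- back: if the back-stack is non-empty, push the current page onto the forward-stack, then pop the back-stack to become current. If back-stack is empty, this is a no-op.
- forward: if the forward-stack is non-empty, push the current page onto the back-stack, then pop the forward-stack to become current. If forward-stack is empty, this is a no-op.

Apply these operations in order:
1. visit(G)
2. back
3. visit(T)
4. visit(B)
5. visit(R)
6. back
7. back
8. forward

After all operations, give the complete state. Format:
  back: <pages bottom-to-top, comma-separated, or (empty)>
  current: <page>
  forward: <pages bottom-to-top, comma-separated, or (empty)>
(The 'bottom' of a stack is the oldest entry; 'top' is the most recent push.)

Answer: back: HOME,T
current: B
forward: R

Derivation:
After 1 (visit(G)): cur=G back=1 fwd=0
After 2 (back): cur=HOME back=0 fwd=1
After 3 (visit(T)): cur=T back=1 fwd=0
After 4 (visit(B)): cur=B back=2 fwd=0
After 5 (visit(R)): cur=R back=3 fwd=0
After 6 (back): cur=B back=2 fwd=1
After 7 (back): cur=T back=1 fwd=2
After 8 (forward): cur=B back=2 fwd=1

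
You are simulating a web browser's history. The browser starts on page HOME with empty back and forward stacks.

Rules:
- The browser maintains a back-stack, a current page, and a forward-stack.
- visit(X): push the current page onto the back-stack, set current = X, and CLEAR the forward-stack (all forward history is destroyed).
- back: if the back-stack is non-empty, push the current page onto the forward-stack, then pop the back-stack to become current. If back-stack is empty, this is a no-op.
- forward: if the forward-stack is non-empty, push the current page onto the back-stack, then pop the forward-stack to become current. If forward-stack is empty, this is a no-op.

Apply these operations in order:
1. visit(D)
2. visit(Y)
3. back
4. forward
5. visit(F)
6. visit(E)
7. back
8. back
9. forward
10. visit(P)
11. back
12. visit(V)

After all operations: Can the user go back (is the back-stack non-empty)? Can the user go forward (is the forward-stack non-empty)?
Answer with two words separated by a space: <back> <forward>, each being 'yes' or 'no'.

After 1 (visit(D)): cur=D back=1 fwd=0
After 2 (visit(Y)): cur=Y back=2 fwd=0
After 3 (back): cur=D back=1 fwd=1
After 4 (forward): cur=Y back=2 fwd=0
After 5 (visit(F)): cur=F back=3 fwd=0
After 6 (visit(E)): cur=E back=4 fwd=0
After 7 (back): cur=F back=3 fwd=1
After 8 (back): cur=Y back=2 fwd=2
After 9 (forward): cur=F back=3 fwd=1
After 10 (visit(P)): cur=P back=4 fwd=0
After 11 (back): cur=F back=3 fwd=1
After 12 (visit(V)): cur=V back=4 fwd=0

Answer: yes no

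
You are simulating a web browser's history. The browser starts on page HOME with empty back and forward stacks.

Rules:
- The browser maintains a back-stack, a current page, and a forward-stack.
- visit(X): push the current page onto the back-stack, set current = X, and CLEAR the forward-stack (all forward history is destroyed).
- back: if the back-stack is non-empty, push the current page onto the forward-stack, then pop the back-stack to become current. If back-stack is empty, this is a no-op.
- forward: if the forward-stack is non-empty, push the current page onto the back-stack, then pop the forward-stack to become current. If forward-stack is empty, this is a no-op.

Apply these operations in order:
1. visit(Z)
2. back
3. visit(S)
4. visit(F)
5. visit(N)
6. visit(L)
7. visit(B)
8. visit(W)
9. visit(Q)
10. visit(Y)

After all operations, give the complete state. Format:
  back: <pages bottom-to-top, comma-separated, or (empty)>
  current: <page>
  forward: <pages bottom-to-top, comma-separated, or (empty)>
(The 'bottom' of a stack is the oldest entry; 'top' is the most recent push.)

After 1 (visit(Z)): cur=Z back=1 fwd=0
After 2 (back): cur=HOME back=0 fwd=1
After 3 (visit(S)): cur=S back=1 fwd=0
After 4 (visit(F)): cur=F back=2 fwd=0
After 5 (visit(N)): cur=N back=3 fwd=0
After 6 (visit(L)): cur=L back=4 fwd=0
After 7 (visit(B)): cur=B back=5 fwd=0
After 8 (visit(W)): cur=W back=6 fwd=0
After 9 (visit(Q)): cur=Q back=7 fwd=0
After 10 (visit(Y)): cur=Y back=8 fwd=0

Answer: back: HOME,S,F,N,L,B,W,Q
current: Y
forward: (empty)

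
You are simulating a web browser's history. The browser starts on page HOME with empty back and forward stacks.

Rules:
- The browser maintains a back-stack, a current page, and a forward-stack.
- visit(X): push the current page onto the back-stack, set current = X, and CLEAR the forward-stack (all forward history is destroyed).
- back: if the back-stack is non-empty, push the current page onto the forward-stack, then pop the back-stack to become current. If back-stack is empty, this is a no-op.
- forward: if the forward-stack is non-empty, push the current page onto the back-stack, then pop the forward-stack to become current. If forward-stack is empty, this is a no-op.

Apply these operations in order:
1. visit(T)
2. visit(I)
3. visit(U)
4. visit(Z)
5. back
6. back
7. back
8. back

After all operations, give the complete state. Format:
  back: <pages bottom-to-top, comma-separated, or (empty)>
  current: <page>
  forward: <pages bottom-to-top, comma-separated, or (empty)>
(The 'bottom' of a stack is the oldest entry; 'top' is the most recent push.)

Answer: back: (empty)
current: HOME
forward: Z,U,I,T

Derivation:
After 1 (visit(T)): cur=T back=1 fwd=0
After 2 (visit(I)): cur=I back=2 fwd=0
After 3 (visit(U)): cur=U back=3 fwd=0
After 4 (visit(Z)): cur=Z back=4 fwd=0
After 5 (back): cur=U back=3 fwd=1
After 6 (back): cur=I back=2 fwd=2
After 7 (back): cur=T back=1 fwd=3
After 8 (back): cur=HOME back=0 fwd=4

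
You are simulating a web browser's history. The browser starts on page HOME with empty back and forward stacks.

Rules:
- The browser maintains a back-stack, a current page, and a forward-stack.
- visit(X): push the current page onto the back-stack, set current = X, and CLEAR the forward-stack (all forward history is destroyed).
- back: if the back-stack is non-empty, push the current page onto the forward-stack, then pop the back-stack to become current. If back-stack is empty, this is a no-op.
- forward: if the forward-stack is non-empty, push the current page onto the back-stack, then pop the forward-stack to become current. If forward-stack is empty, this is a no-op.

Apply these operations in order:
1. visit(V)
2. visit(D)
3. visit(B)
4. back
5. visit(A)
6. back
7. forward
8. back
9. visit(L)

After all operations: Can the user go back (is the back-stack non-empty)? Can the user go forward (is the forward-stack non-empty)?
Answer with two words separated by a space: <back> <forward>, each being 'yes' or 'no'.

After 1 (visit(V)): cur=V back=1 fwd=0
After 2 (visit(D)): cur=D back=2 fwd=0
After 3 (visit(B)): cur=B back=3 fwd=0
After 4 (back): cur=D back=2 fwd=1
After 5 (visit(A)): cur=A back=3 fwd=0
After 6 (back): cur=D back=2 fwd=1
After 7 (forward): cur=A back=3 fwd=0
After 8 (back): cur=D back=2 fwd=1
After 9 (visit(L)): cur=L back=3 fwd=0

Answer: yes no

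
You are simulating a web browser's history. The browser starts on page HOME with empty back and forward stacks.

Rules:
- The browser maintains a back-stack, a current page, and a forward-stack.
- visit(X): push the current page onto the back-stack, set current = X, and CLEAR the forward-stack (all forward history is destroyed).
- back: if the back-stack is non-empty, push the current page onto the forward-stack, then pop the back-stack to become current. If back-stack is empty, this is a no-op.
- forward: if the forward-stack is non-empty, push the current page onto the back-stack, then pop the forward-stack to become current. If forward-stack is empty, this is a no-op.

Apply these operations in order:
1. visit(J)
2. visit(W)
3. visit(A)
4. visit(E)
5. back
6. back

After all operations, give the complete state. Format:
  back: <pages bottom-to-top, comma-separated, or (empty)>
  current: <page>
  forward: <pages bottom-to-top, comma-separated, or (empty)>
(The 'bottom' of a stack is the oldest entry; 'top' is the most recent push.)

After 1 (visit(J)): cur=J back=1 fwd=0
After 2 (visit(W)): cur=W back=2 fwd=0
After 3 (visit(A)): cur=A back=3 fwd=0
After 4 (visit(E)): cur=E back=4 fwd=0
After 5 (back): cur=A back=3 fwd=1
After 6 (back): cur=W back=2 fwd=2

Answer: back: HOME,J
current: W
forward: E,A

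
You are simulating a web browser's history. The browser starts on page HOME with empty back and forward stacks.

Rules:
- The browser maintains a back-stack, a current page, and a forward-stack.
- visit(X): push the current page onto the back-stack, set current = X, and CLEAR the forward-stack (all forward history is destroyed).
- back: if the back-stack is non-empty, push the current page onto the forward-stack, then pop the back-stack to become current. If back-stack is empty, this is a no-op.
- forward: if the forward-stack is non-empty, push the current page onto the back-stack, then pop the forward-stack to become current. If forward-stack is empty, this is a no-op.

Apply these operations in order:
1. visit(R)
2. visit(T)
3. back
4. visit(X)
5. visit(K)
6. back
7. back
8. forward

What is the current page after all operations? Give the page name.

Answer: X

Derivation:
After 1 (visit(R)): cur=R back=1 fwd=0
After 2 (visit(T)): cur=T back=2 fwd=0
After 3 (back): cur=R back=1 fwd=1
After 4 (visit(X)): cur=X back=2 fwd=0
After 5 (visit(K)): cur=K back=3 fwd=0
After 6 (back): cur=X back=2 fwd=1
After 7 (back): cur=R back=1 fwd=2
After 8 (forward): cur=X back=2 fwd=1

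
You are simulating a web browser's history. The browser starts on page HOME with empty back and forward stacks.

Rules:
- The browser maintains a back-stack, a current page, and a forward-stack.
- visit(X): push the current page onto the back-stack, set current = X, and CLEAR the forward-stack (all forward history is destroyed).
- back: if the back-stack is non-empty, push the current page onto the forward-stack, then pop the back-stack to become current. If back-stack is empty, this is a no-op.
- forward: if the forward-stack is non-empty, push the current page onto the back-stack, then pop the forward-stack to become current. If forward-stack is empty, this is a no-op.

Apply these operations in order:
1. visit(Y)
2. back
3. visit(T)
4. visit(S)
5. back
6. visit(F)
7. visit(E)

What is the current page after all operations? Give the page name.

Answer: E

Derivation:
After 1 (visit(Y)): cur=Y back=1 fwd=0
After 2 (back): cur=HOME back=0 fwd=1
After 3 (visit(T)): cur=T back=1 fwd=0
After 4 (visit(S)): cur=S back=2 fwd=0
After 5 (back): cur=T back=1 fwd=1
After 6 (visit(F)): cur=F back=2 fwd=0
After 7 (visit(E)): cur=E back=3 fwd=0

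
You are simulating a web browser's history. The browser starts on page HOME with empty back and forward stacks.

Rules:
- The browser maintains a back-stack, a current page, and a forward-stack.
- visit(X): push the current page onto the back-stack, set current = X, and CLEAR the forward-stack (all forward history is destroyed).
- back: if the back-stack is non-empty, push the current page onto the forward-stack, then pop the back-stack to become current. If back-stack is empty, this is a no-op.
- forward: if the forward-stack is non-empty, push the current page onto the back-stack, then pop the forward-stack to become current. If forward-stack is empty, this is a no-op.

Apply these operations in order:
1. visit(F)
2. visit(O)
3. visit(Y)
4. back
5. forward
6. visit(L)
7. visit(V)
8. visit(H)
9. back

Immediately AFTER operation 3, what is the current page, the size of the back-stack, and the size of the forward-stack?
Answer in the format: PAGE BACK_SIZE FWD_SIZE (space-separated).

After 1 (visit(F)): cur=F back=1 fwd=0
After 2 (visit(O)): cur=O back=2 fwd=0
After 3 (visit(Y)): cur=Y back=3 fwd=0

Y 3 0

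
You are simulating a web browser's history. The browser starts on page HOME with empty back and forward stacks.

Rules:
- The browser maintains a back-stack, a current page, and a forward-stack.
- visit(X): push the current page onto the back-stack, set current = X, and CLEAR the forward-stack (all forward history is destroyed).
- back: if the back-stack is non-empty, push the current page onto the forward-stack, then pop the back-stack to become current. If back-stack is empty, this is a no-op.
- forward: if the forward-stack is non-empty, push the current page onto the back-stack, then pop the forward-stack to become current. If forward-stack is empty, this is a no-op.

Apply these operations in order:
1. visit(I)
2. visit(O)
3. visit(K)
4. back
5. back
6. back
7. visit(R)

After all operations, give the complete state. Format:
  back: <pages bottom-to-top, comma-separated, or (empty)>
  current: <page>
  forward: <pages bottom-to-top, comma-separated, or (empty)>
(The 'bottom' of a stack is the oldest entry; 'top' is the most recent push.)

After 1 (visit(I)): cur=I back=1 fwd=0
After 2 (visit(O)): cur=O back=2 fwd=0
After 3 (visit(K)): cur=K back=3 fwd=0
After 4 (back): cur=O back=2 fwd=1
After 5 (back): cur=I back=1 fwd=2
After 6 (back): cur=HOME back=0 fwd=3
After 7 (visit(R)): cur=R back=1 fwd=0

Answer: back: HOME
current: R
forward: (empty)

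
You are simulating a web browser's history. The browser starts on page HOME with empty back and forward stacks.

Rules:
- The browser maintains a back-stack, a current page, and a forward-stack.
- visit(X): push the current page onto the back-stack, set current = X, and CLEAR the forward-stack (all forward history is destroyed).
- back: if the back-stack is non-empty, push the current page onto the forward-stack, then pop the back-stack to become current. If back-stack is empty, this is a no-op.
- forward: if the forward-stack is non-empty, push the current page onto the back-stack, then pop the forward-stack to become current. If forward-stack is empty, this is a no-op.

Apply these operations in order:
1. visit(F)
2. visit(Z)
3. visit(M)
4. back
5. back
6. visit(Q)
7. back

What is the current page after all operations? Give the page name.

After 1 (visit(F)): cur=F back=1 fwd=0
After 2 (visit(Z)): cur=Z back=2 fwd=0
After 3 (visit(M)): cur=M back=3 fwd=0
After 4 (back): cur=Z back=2 fwd=1
After 5 (back): cur=F back=1 fwd=2
After 6 (visit(Q)): cur=Q back=2 fwd=0
After 7 (back): cur=F back=1 fwd=1

Answer: F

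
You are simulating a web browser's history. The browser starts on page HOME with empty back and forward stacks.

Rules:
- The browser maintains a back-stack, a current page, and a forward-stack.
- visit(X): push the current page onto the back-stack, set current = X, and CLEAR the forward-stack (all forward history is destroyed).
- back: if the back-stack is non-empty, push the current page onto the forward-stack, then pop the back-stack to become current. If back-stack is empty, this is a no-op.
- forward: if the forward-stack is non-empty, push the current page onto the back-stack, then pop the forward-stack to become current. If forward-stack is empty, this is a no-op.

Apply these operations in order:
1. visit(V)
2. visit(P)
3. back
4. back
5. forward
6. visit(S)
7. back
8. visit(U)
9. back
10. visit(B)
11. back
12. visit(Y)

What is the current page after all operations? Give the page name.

Answer: Y

Derivation:
After 1 (visit(V)): cur=V back=1 fwd=0
After 2 (visit(P)): cur=P back=2 fwd=0
After 3 (back): cur=V back=1 fwd=1
After 4 (back): cur=HOME back=0 fwd=2
After 5 (forward): cur=V back=1 fwd=1
After 6 (visit(S)): cur=S back=2 fwd=0
After 7 (back): cur=V back=1 fwd=1
After 8 (visit(U)): cur=U back=2 fwd=0
After 9 (back): cur=V back=1 fwd=1
After 10 (visit(B)): cur=B back=2 fwd=0
After 11 (back): cur=V back=1 fwd=1
After 12 (visit(Y)): cur=Y back=2 fwd=0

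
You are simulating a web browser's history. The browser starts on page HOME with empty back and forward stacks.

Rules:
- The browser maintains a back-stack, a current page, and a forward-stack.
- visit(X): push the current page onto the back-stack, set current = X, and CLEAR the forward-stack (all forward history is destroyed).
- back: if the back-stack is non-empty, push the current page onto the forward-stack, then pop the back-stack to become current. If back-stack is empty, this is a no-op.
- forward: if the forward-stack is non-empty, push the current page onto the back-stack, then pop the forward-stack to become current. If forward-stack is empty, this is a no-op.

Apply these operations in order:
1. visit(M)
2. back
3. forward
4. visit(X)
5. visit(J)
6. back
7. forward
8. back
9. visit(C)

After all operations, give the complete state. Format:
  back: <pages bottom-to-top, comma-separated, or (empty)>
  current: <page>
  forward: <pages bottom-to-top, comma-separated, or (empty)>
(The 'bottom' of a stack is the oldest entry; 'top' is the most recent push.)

Answer: back: HOME,M,X
current: C
forward: (empty)

Derivation:
After 1 (visit(M)): cur=M back=1 fwd=0
After 2 (back): cur=HOME back=0 fwd=1
After 3 (forward): cur=M back=1 fwd=0
After 4 (visit(X)): cur=X back=2 fwd=0
After 5 (visit(J)): cur=J back=3 fwd=0
After 6 (back): cur=X back=2 fwd=1
After 7 (forward): cur=J back=3 fwd=0
After 8 (back): cur=X back=2 fwd=1
After 9 (visit(C)): cur=C back=3 fwd=0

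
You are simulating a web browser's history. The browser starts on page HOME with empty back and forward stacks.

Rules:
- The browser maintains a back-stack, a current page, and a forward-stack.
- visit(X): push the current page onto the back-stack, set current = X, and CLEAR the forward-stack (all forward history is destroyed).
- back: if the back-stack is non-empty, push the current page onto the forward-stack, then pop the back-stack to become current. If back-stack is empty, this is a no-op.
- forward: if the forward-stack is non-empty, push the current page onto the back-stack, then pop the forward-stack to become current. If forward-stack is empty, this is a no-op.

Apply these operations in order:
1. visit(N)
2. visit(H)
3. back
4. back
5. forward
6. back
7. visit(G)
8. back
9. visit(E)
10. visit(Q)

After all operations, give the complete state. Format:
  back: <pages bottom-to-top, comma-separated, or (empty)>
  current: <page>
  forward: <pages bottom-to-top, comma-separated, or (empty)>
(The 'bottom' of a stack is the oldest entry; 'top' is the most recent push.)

After 1 (visit(N)): cur=N back=1 fwd=0
After 2 (visit(H)): cur=H back=2 fwd=0
After 3 (back): cur=N back=1 fwd=1
After 4 (back): cur=HOME back=0 fwd=2
After 5 (forward): cur=N back=1 fwd=1
After 6 (back): cur=HOME back=0 fwd=2
After 7 (visit(G)): cur=G back=1 fwd=0
After 8 (back): cur=HOME back=0 fwd=1
After 9 (visit(E)): cur=E back=1 fwd=0
After 10 (visit(Q)): cur=Q back=2 fwd=0

Answer: back: HOME,E
current: Q
forward: (empty)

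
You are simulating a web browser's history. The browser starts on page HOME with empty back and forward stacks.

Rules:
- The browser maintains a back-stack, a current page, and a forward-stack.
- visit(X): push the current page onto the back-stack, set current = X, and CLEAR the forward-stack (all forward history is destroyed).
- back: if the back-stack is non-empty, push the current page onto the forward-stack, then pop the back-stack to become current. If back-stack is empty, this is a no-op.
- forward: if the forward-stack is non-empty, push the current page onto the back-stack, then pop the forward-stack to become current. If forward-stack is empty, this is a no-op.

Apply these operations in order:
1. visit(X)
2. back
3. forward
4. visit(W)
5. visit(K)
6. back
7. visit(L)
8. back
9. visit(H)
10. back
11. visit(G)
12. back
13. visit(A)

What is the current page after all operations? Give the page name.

After 1 (visit(X)): cur=X back=1 fwd=0
After 2 (back): cur=HOME back=0 fwd=1
After 3 (forward): cur=X back=1 fwd=0
After 4 (visit(W)): cur=W back=2 fwd=0
After 5 (visit(K)): cur=K back=3 fwd=0
After 6 (back): cur=W back=2 fwd=1
After 7 (visit(L)): cur=L back=3 fwd=0
After 8 (back): cur=W back=2 fwd=1
After 9 (visit(H)): cur=H back=3 fwd=0
After 10 (back): cur=W back=2 fwd=1
After 11 (visit(G)): cur=G back=3 fwd=0
After 12 (back): cur=W back=2 fwd=1
After 13 (visit(A)): cur=A back=3 fwd=0

Answer: A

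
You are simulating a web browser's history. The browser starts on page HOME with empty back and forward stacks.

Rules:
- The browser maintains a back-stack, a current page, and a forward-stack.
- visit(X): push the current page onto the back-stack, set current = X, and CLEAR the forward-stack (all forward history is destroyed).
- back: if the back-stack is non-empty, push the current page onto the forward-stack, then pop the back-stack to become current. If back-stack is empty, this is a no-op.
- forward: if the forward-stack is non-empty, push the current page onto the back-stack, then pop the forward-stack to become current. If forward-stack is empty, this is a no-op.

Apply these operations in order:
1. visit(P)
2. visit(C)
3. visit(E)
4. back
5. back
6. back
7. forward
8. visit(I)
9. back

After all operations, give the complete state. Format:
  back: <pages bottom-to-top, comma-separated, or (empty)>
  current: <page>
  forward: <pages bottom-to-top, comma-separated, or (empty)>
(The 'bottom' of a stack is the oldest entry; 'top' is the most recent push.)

Answer: back: HOME
current: P
forward: I

Derivation:
After 1 (visit(P)): cur=P back=1 fwd=0
After 2 (visit(C)): cur=C back=2 fwd=0
After 3 (visit(E)): cur=E back=3 fwd=0
After 4 (back): cur=C back=2 fwd=1
After 5 (back): cur=P back=1 fwd=2
After 6 (back): cur=HOME back=0 fwd=3
After 7 (forward): cur=P back=1 fwd=2
After 8 (visit(I)): cur=I back=2 fwd=0
After 9 (back): cur=P back=1 fwd=1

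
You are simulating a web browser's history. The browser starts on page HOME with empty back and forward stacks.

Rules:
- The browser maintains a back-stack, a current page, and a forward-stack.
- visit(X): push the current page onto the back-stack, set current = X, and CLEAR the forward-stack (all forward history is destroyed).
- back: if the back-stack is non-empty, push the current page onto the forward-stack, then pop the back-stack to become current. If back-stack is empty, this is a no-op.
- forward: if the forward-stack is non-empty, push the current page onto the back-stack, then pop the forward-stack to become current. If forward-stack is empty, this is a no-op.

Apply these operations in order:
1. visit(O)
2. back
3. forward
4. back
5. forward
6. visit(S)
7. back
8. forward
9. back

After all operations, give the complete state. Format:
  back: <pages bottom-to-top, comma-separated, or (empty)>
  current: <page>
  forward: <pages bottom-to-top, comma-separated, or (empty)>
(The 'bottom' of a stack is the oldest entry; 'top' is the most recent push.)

Answer: back: HOME
current: O
forward: S

Derivation:
After 1 (visit(O)): cur=O back=1 fwd=0
After 2 (back): cur=HOME back=0 fwd=1
After 3 (forward): cur=O back=1 fwd=0
After 4 (back): cur=HOME back=0 fwd=1
After 5 (forward): cur=O back=1 fwd=0
After 6 (visit(S)): cur=S back=2 fwd=0
After 7 (back): cur=O back=1 fwd=1
After 8 (forward): cur=S back=2 fwd=0
After 9 (back): cur=O back=1 fwd=1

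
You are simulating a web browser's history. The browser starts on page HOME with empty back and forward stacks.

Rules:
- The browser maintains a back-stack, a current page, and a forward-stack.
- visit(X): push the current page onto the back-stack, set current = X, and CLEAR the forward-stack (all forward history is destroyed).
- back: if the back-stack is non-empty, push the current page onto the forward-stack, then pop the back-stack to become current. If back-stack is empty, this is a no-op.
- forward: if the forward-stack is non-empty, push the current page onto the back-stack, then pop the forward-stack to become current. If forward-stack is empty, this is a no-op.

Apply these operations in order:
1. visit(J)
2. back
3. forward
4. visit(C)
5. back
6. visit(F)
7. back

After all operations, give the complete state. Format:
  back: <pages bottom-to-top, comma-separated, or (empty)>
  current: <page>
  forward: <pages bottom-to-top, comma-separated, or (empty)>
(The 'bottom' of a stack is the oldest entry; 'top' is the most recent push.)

Answer: back: HOME
current: J
forward: F

Derivation:
After 1 (visit(J)): cur=J back=1 fwd=0
After 2 (back): cur=HOME back=0 fwd=1
After 3 (forward): cur=J back=1 fwd=0
After 4 (visit(C)): cur=C back=2 fwd=0
After 5 (back): cur=J back=1 fwd=1
After 6 (visit(F)): cur=F back=2 fwd=0
After 7 (back): cur=J back=1 fwd=1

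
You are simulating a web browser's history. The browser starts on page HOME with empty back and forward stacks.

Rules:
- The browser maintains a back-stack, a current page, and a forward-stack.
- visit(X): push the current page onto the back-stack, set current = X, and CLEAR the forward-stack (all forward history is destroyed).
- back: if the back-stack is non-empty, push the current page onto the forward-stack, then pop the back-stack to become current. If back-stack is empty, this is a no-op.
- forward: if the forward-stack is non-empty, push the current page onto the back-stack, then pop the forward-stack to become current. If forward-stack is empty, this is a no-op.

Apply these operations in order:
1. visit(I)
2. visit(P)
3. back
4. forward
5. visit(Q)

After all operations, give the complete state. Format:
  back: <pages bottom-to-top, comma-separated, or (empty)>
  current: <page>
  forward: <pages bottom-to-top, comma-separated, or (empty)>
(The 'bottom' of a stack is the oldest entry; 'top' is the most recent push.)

After 1 (visit(I)): cur=I back=1 fwd=0
After 2 (visit(P)): cur=P back=2 fwd=0
After 3 (back): cur=I back=1 fwd=1
After 4 (forward): cur=P back=2 fwd=0
After 5 (visit(Q)): cur=Q back=3 fwd=0

Answer: back: HOME,I,P
current: Q
forward: (empty)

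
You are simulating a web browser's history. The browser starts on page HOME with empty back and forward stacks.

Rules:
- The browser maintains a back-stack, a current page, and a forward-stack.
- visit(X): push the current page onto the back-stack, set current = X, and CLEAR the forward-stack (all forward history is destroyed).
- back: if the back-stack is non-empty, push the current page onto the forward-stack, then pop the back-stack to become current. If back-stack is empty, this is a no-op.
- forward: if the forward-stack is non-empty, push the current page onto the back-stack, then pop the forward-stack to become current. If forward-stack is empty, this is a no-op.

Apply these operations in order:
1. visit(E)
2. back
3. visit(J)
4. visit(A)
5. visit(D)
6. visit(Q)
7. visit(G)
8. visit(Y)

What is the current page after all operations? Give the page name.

After 1 (visit(E)): cur=E back=1 fwd=0
After 2 (back): cur=HOME back=0 fwd=1
After 3 (visit(J)): cur=J back=1 fwd=0
After 4 (visit(A)): cur=A back=2 fwd=0
After 5 (visit(D)): cur=D back=3 fwd=0
After 6 (visit(Q)): cur=Q back=4 fwd=0
After 7 (visit(G)): cur=G back=5 fwd=0
After 8 (visit(Y)): cur=Y back=6 fwd=0

Answer: Y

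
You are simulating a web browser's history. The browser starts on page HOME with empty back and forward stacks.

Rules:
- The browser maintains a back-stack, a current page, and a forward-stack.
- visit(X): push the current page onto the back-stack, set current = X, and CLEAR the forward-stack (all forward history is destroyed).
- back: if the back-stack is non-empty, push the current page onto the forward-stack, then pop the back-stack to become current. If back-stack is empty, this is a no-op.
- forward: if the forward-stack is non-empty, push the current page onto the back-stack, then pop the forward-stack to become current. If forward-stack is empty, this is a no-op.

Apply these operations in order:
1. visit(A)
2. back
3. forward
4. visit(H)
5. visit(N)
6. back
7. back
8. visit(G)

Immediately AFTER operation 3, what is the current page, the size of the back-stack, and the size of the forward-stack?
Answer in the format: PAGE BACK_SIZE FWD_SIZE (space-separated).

After 1 (visit(A)): cur=A back=1 fwd=0
After 2 (back): cur=HOME back=0 fwd=1
After 3 (forward): cur=A back=1 fwd=0

A 1 0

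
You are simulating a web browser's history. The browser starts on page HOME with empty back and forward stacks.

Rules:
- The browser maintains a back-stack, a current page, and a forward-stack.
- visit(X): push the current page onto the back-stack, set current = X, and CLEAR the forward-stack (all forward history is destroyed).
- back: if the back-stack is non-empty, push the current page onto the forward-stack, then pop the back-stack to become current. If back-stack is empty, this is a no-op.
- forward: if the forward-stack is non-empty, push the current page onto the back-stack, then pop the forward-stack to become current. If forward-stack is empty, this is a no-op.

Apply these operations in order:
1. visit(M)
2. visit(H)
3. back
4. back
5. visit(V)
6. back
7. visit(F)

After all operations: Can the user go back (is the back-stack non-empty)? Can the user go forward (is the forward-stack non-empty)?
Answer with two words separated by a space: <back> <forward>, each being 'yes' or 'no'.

Answer: yes no

Derivation:
After 1 (visit(M)): cur=M back=1 fwd=0
After 2 (visit(H)): cur=H back=2 fwd=0
After 3 (back): cur=M back=1 fwd=1
After 4 (back): cur=HOME back=0 fwd=2
After 5 (visit(V)): cur=V back=1 fwd=0
After 6 (back): cur=HOME back=0 fwd=1
After 7 (visit(F)): cur=F back=1 fwd=0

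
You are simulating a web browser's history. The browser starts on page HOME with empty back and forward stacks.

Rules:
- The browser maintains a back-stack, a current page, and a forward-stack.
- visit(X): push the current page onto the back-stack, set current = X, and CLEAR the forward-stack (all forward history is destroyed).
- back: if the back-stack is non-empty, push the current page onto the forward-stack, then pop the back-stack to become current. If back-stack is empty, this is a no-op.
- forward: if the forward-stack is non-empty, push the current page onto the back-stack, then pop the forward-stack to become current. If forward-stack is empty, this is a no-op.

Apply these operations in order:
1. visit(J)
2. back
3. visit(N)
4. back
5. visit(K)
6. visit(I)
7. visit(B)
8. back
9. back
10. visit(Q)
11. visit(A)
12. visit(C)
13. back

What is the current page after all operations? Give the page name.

After 1 (visit(J)): cur=J back=1 fwd=0
After 2 (back): cur=HOME back=0 fwd=1
After 3 (visit(N)): cur=N back=1 fwd=0
After 4 (back): cur=HOME back=0 fwd=1
After 5 (visit(K)): cur=K back=1 fwd=0
After 6 (visit(I)): cur=I back=2 fwd=0
After 7 (visit(B)): cur=B back=3 fwd=0
After 8 (back): cur=I back=2 fwd=1
After 9 (back): cur=K back=1 fwd=2
After 10 (visit(Q)): cur=Q back=2 fwd=0
After 11 (visit(A)): cur=A back=3 fwd=0
After 12 (visit(C)): cur=C back=4 fwd=0
After 13 (back): cur=A back=3 fwd=1

Answer: A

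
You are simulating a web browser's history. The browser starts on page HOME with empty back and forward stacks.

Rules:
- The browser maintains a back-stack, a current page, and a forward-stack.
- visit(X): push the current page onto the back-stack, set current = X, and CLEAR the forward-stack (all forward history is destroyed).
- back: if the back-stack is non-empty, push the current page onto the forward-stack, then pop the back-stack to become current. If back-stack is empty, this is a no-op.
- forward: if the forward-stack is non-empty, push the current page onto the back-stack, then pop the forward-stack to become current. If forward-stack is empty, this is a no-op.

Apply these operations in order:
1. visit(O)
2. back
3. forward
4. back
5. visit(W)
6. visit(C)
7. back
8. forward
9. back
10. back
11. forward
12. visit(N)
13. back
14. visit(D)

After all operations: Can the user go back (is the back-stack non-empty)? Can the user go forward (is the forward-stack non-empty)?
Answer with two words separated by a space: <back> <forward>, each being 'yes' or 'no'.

Answer: yes no

Derivation:
After 1 (visit(O)): cur=O back=1 fwd=0
After 2 (back): cur=HOME back=0 fwd=1
After 3 (forward): cur=O back=1 fwd=0
After 4 (back): cur=HOME back=0 fwd=1
After 5 (visit(W)): cur=W back=1 fwd=0
After 6 (visit(C)): cur=C back=2 fwd=0
After 7 (back): cur=W back=1 fwd=1
After 8 (forward): cur=C back=2 fwd=0
After 9 (back): cur=W back=1 fwd=1
After 10 (back): cur=HOME back=0 fwd=2
After 11 (forward): cur=W back=1 fwd=1
After 12 (visit(N)): cur=N back=2 fwd=0
After 13 (back): cur=W back=1 fwd=1
After 14 (visit(D)): cur=D back=2 fwd=0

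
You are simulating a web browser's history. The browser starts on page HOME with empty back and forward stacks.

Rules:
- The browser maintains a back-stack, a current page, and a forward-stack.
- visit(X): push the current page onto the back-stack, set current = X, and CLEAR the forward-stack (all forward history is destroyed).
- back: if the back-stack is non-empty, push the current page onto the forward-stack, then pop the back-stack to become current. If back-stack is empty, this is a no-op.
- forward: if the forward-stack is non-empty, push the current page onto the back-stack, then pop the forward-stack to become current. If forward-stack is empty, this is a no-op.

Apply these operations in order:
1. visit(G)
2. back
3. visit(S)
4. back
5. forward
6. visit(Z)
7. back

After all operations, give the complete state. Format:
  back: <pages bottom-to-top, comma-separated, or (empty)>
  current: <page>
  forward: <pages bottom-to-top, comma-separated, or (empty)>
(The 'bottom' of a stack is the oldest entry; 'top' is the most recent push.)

Answer: back: HOME
current: S
forward: Z

Derivation:
After 1 (visit(G)): cur=G back=1 fwd=0
After 2 (back): cur=HOME back=0 fwd=1
After 3 (visit(S)): cur=S back=1 fwd=0
After 4 (back): cur=HOME back=0 fwd=1
After 5 (forward): cur=S back=1 fwd=0
After 6 (visit(Z)): cur=Z back=2 fwd=0
After 7 (back): cur=S back=1 fwd=1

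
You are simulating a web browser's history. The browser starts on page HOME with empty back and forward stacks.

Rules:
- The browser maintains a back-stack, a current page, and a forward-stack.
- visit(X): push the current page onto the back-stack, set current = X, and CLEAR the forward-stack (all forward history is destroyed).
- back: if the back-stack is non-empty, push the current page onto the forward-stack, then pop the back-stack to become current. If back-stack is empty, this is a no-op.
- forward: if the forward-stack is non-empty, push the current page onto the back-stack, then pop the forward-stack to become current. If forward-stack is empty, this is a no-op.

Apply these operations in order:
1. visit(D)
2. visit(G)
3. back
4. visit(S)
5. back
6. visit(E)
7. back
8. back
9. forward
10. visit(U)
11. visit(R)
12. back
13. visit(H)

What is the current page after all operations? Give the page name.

After 1 (visit(D)): cur=D back=1 fwd=0
After 2 (visit(G)): cur=G back=2 fwd=0
After 3 (back): cur=D back=1 fwd=1
After 4 (visit(S)): cur=S back=2 fwd=0
After 5 (back): cur=D back=1 fwd=1
After 6 (visit(E)): cur=E back=2 fwd=0
After 7 (back): cur=D back=1 fwd=1
After 8 (back): cur=HOME back=0 fwd=2
After 9 (forward): cur=D back=1 fwd=1
After 10 (visit(U)): cur=U back=2 fwd=0
After 11 (visit(R)): cur=R back=3 fwd=0
After 12 (back): cur=U back=2 fwd=1
After 13 (visit(H)): cur=H back=3 fwd=0

Answer: H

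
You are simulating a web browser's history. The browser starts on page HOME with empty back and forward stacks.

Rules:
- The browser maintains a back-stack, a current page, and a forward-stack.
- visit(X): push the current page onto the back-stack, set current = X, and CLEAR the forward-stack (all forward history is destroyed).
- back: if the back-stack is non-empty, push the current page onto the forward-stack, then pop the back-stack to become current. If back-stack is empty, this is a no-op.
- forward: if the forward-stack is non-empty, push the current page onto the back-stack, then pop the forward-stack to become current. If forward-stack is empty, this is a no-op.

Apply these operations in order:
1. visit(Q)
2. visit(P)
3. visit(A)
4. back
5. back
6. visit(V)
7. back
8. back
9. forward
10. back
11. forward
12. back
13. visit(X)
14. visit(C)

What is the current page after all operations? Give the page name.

Answer: C

Derivation:
After 1 (visit(Q)): cur=Q back=1 fwd=0
After 2 (visit(P)): cur=P back=2 fwd=0
After 3 (visit(A)): cur=A back=3 fwd=0
After 4 (back): cur=P back=2 fwd=1
After 5 (back): cur=Q back=1 fwd=2
After 6 (visit(V)): cur=V back=2 fwd=0
After 7 (back): cur=Q back=1 fwd=1
After 8 (back): cur=HOME back=0 fwd=2
After 9 (forward): cur=Q back=1 fwd=1
After 10 (back): cur=HOME back=0 fwd=2
After 11 (forward): cur=Q back=1 fwd=1
After 12 (back): cur=HOME back=0 fwd=2
After 13 (visit(X)): cur=X back=1 fwd=0
After 14 (visit(C)): cur=C back=2 fwd=0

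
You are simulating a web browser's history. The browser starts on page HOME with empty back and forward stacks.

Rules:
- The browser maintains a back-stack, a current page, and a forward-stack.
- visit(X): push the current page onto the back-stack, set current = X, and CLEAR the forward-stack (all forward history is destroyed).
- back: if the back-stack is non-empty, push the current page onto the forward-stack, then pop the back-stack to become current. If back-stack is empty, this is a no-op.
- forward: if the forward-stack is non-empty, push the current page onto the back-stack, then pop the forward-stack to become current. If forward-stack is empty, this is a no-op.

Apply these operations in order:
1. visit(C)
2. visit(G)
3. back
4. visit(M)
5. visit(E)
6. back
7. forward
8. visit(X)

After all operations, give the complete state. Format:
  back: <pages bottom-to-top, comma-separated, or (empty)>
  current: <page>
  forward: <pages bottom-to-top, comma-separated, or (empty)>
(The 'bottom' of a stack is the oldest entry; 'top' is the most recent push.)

Answer: back: HOME,C,M,E
current: X
forward: (empty)

Derivation:
After 1 (visit(C)): cur=C back=1 fwd=0
After 2 (visit(G)): cur=G back=2 fwd=0
After 3 (back): cur=C back=1 fwd=1
After 4 (visit(M)): cur=M back=2 fwd=0
After 5 (visit(E)): cur=E back=3 fwd=0
After 6 (back): cur=M back=2 fwd=1
After 7 (forward): cur=E back=3 fwd=0
After 8 (visit(X)): cur=X back=4 fwd=0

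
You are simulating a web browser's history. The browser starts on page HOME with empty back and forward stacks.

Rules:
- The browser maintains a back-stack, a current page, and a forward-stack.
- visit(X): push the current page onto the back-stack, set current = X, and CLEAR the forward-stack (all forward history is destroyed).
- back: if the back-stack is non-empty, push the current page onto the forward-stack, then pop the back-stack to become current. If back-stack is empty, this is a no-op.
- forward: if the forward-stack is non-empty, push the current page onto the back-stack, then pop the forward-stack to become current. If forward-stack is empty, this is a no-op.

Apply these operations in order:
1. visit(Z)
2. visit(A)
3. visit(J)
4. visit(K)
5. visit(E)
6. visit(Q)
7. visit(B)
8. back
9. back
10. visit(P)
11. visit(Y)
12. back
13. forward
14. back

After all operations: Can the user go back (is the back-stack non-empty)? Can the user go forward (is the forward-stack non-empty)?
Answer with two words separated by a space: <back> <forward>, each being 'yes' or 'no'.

After 1 (visit(Z)): cur=Z back=1 fwd=0
After 2 (visit(A)): cur=A back=2 fwd=0
After 3 (visit(J)): cur=J back=3 fwd=0
After 4 (visit(K)): cur=K back=4 fwd=0
After 5 (visit(E)): cur=E back=5 fwd=0
After 6 (visit(Q)): cur=Q back=6 fwd=0
After 7 (visit(B)): cur=B back=7 fwd=0
After 8 (back): cur=Q back=6 fwd=1
After 9 (back): cur=E back=5 fwd=2
After 10 (visit(P)): cur=P back=6 fwd=0
After 11 (visit(Y)): cur=Y back=7 fwd=0
After 12 (back): cur=P back=6 fwd=1
After 13 (forward): cur=Y back=7 fwd=0
After 14 (back): cur=P back=6 fwd=1

Answer: yes yes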